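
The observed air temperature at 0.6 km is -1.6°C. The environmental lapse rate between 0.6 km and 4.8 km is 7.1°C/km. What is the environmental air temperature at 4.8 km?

-31.42°C

Environmental to 4800 m: -7.1 × 4.2 km = -29.82°C, so T = -31.42°C.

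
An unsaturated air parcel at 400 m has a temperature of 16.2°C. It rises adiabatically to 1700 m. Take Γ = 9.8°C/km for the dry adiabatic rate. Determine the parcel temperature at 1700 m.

3.46°C

400–1700 m, dry adiabatic: Δz = 1.3 km ⇒ ΔT = -12.74°C; T = 3.46°C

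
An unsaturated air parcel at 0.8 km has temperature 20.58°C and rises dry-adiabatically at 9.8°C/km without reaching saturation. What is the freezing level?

2.9 km

Height above start = (20.58 − 0) / 9.8 = 2.1 km
Altitude = 800 m + 2100 m = 2900 m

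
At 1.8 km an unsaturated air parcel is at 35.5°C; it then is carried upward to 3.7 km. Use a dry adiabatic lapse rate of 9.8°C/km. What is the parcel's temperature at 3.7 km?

1800–3700 m, dry adiabatic: Δz = 1.9 km ⇒ ΔT = -18.62°C; T = 16.88°C

16.88°C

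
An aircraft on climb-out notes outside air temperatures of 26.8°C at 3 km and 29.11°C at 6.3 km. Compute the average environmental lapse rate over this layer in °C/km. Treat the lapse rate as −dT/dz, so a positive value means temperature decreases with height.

-0.7°C/km

Γ = −ΔT/Δz = (26.8 − 29.11) / (6300 − 3000) m
  = -2.31°C / 3.3 km = -0.7°C/km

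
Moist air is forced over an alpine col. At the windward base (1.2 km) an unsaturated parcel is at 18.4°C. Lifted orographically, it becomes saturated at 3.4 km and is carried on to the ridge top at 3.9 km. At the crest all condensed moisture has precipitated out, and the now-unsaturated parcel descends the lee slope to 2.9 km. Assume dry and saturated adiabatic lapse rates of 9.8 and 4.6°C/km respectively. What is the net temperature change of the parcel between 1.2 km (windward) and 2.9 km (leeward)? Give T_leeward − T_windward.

-14.06°C

1200 → 3400 m (dry, 9.8°C/km): ΔT = -9.8 × 2.2 = -21.56°C → T = -3.16°C
3400 → 3900 m (saturated, 4.6°C/km): ΔT = -4.6 × 0.5 = -2.3°C → T = -5.46°C
3900 → 2900 m (dry descent, 9.8°C/km): ΔT = +9.8 × 1 = +9.8°C → T = 4.34°C
Net change vs windward start: 4.34 − 18.4 = -14.06°C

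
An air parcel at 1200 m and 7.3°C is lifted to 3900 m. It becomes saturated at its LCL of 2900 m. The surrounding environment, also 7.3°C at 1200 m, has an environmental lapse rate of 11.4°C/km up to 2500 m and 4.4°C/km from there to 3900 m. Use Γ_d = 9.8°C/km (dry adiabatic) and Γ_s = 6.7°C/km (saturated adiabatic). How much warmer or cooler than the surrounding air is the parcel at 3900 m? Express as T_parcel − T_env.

-2.38°C (parcel cooler than environment)

Parcel:
  1200–2900 m, dry: Δz = 1.7 km ⇒ ΔT = -16.66°C; T = -9.36°C
  2900–3900 m, saturated: Δz = 1 km ⇒ ΔT = -6.7°C; T = -16.06°C
Environment:
  1200–2500 m, environment, lower layer: Δz = 1.3 km ⇒ ΔT = -14.82°C; T = -7.52°C
  2500–3900 m, environment, upper layer: Δz = 1.4 km ⇒ ΔT = -6.16°C; T = -13.68°C
T_parcel − T_env = -16.06 − (-13.68) = -2.38°C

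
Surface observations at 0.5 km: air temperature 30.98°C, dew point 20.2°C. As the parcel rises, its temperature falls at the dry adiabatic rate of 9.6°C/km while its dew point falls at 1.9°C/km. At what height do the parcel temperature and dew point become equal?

T and T_d converge at 9.6 − 1.9 = 7.7°C per km
Height above start = (30.98 − 20.2) / 7.7 = 1.4 km
LCL altitude = 500 m + 1400 m = 1900 m

1.9 km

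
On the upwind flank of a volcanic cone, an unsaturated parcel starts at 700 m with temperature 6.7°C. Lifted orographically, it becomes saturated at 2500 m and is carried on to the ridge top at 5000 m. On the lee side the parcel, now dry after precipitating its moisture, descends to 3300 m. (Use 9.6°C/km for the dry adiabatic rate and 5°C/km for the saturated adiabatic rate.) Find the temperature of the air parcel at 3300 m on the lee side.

-6.76°C

700 → 2500 m (dry, 9.6°C/km): ΔT = -9.6 × 1.8 = -17.28°C → T = -10.58°C
2500 → 5000 m (saturated, 5°C/km): ΔT = -5 × 2.5 = -12.5°C → T = -23.08°C
5000 → 3300 m (dry descent, 9.6°C/km): ΔT = +9.6 × 1.7 = +16.32°C → T = -6.76°C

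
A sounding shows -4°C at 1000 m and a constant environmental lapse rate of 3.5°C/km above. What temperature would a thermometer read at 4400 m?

-15.9°C

1000–4400 m, environmental: Δz = 3.4 km ⇒ ΔT = -11.9°C; T = -15.9°C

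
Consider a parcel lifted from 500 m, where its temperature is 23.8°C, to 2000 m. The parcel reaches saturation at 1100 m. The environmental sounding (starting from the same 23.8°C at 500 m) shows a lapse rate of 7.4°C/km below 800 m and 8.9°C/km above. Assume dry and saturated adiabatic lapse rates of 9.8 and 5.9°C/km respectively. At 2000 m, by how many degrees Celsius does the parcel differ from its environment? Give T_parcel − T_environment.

+1.71°C (parcel warmer than environment)

Parcel:
  500–1100 m, dry: Δz = 0.6 km ⇒ ΔT = -5.88°C; T = 17.92°C
  1100–2000 m, saturated: Δz = 0.9 km ⇒ ΔT = -5.31°C; T = 12.61°C
Environment:
  500–800 m, environment, lower layer: Δz = 0.3 km ⇒ ΔT = -2.22°C; T = 21.58°C
  800–2000 m, environment, upper layer: Δz = 1.2 km ⇒ ΔT = -10.68°C; T = 10.9°C
T_parcel − T_env = 12.61 − 10.9 = +1.71°C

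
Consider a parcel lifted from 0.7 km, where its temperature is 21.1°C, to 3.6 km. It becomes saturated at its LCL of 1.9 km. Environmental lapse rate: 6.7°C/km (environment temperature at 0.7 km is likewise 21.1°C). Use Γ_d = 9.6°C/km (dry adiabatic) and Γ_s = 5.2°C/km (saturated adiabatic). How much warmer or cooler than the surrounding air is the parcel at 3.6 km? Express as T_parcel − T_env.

-0.93°C (parcel cooler than environment)

Parcel:
  700 → 1900 m (dry, 9.6°C/km): ΔT = -9.6 × 1.2 = -11.52°C → T = 9.58°C
  1900 → 3600 m (saturated, 5.2°C/km): ΔT = -5.2 × 1.7 = -8.84°C → T = 0.74°C
Environment:
  700 → 3600 m (environment, 6.7°C/km): ΔT = -6.7 × 2.9 = -19.43°C → T = 1.67°C
T_parcel − T_env = 0.74 − 1.67 = -0.93°C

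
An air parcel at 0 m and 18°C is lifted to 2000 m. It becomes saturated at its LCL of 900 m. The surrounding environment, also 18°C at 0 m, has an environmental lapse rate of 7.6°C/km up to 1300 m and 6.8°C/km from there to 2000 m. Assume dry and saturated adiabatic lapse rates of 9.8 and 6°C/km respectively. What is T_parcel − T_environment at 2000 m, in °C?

Parcel:
  0–900 m, dry: Δz = 0.9 km ⇒ ΔT = -8.82°C; T = 9.18°C
  900–2000 m, saturated: Δz = 1.1 km ⇒ ΔT = -6.6°C; T = 2.58°C
Environment:
  0–1300 m, environment, lower layer: Δz = 1.3 km ⇒ ΔT = -9.88°C; T = 8.12°C
  1300–2000 m, environment, upper layer: Δz = 0.7 km ⇒ ΔT = -4.76°C; T = 3.36°C
T_parcel − T_env = 2.58 − 3.36 = -0.78°C

-0.78°C (parcel cooler than environment)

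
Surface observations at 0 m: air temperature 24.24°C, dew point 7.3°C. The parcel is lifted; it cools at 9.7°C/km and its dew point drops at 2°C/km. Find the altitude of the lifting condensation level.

2200 m

T and T_d converge at 9.7 − 2 = 7.7°C per km
Height above start = (24.24 − 7.3) / 7.7 = 2.2 km
LCL altitude = 0 m + 2200 m = 2200 m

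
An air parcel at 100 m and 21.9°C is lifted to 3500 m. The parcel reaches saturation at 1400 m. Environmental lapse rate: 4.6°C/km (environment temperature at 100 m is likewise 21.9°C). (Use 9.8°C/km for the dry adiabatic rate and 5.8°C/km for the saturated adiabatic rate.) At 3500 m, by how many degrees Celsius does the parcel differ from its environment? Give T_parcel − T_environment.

-9.28°C (parcel cooler than environment)

Parcel:
  Dry to 1400 m: -9.8 × 1.3 km = -12.74°C, so T = 9.16°C.
  Saturated to 3500 m: -5.8 × 2.1 km = -12.18°C, so T = -3.02°C.
Environment:
  Environment to 3500 m: -4.6 × 3.4 km = -15.64°C, so T = 6.26°C.
T_parcel − T_env = -3.02 − 6.26 = -9.28°C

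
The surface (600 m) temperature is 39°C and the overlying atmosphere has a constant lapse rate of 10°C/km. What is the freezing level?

Height above start = (39 − 0) / 10 = 3.9 km
Altitude = 600 m + 3900 m = 4500 m

4500 m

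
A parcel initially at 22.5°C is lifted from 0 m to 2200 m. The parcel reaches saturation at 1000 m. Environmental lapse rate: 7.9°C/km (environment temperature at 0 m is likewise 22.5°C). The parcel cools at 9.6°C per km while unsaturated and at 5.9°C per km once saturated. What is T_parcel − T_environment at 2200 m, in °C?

Parcel:
  Dry to 1000 m: -9.6 × 1 km = -9.6°C, so T = 12.9°C.
  Saturated to 2200 m: -5.9 × 1.2 km = -7.08°C, so T = 5.82°C.
Environment:
  Environment to 2200 m: -7.9 × 2.2 km = -17.38°C, so T = 5.12°C.
T_parcel − T_env = 5.82 − 5.12 = +0.7°C

+0.7°C (parcel warmer than environment)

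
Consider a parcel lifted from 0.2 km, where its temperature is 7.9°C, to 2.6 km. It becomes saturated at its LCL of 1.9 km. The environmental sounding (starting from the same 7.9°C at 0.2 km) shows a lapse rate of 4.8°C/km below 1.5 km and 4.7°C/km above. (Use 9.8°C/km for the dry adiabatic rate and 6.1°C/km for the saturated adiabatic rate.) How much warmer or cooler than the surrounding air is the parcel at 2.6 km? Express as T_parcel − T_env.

-9.52°C (parcel cooler than environment)

Parcel:
  From 200 m to 1900 m (dry): cools by 9.8 × 1.7 = 16.66°C, giving -8.76°C.
  From 1900 m to 2600 m (saturated): cools by 6.1 × 0.7 = 4.27°C, giving -13.03°C.
Environment:
  From 200 m to 1500 m (environment, lower layer): cools by 4.8 × 1.3 = 6.24°C, giving 1.66°C.
  From 1500 m to 2600 m (environment, upper layer): cools by 4.7 × 1.1 = 5.17°C, giving -3.51°C.
T_parcel − T_env = -13.03 − (-3.51) = -9.52°C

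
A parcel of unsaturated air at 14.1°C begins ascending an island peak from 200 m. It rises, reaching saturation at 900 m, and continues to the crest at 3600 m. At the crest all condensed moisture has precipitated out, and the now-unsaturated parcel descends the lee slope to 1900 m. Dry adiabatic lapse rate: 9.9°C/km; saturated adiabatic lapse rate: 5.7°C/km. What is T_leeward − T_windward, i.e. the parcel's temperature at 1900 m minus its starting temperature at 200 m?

-5.49°C

Dry to 900 m: -9.9 × 0.7 km = -6.93°C, so T = 7.17°C.
Saturated to 3600 m: -5.7 × 2.7 km = -15.39°C, so T = -8.22°C.
Dry descent to 1900 m: +9.9 × 1.7 km = +16.83°C, so T = 8.61°C.
Net change vs windward start: 8.61 − 14.1 = -5.49°C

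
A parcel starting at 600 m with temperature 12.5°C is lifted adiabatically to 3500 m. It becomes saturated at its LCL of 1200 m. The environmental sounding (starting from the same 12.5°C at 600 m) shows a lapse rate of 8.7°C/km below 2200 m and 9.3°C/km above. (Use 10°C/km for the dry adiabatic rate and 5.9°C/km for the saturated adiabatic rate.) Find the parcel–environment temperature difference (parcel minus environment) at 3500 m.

Parcel:
  600 → 1200 m (dry, 10°C/km): ΔT = -10 × 0.6 = -6°C → T = 6.5°C
  1200 → 3500 m (saturated, 5.9°C/km): ΔT = -5.9 × 2.3 = -13.57°C → T = -7.07°C
Environment:
  600 → 2200 m (environment, lower layer, 8.7°C/km): ΔT = -8.7 × 1.6 = -13.92°C → T = -1.42°C
  2200 → 3500 m (environment, upper layer, 9.3°C/km): ΔT = -9.3 × 1.3 = -12.09°C → T = -13.51°C
T_parcel − T_env = -7.07 − (-13.51) = +6.44°C

+6.44°C (parcel warmer than environment)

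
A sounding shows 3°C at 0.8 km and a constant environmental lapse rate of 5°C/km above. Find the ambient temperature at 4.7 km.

From 800 m to 4700 m (environmental): cools by 5 × 3.9 = 19.5°C, giving -16.5°C.

-16.5°C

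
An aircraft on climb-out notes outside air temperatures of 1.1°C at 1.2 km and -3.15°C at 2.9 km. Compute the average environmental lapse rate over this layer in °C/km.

2.5°C/km

Γ = −ΔT/Δz = (1.1 − (-3.15)) / (2900 − 1200) m
  = 4.25°C / 1.7 km = 2.5°C/km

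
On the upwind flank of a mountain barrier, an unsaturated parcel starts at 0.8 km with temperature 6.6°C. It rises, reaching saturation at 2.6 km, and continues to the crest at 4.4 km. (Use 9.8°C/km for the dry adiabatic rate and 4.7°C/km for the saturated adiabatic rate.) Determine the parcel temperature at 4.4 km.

800 → 2600 m (dry, 9.8°C/km): ΔT = -9.8 × 1.8 = -17.64°C → T = -11.04°C
2600 → 4400 m (saturated, 4.7°C/km): ΔT = -4.7 × 1.8 = -8.46°C → T = -19.5°C

-19.5°C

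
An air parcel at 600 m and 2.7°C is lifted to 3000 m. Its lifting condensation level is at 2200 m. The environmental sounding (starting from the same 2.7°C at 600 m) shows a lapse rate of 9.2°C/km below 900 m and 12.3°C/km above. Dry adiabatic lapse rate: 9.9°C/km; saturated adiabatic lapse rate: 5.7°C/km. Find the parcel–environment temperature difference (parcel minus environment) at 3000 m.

+8.19°C (parcel warmer than environment)

Parcel:
  600–2200 m, dry: Δz = 1.6 km ⇒ ΔT = -15.84°C; T = -13.14°C
  2200–3000 m, saturated: Δz = 0.8 km ⇒ ΔT = -4.56°C; T = -17.7°C
Environment:
  600–900 m, environment, lower layer: Δz = 0.3 km ⇒ ΔT = -2.76°C; T = -0.06°C
  900–3000 m, environment, upper layer: Δz = 2.1 km ⇒ ΔT = -25.83°C; T = -25.89°C
T_parcel − T_env = -17.7 − (-25.89) = +8.19°C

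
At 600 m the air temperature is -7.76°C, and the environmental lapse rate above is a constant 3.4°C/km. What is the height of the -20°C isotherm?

Height above start = (-7.76 − (-20)) / 3.4 = 3.6 km
Altitude = 600 m + 3600 m = 4200 m

4200 m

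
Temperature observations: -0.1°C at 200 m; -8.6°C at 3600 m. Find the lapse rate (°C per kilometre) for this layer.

Γ = −ΔT/Δz = (-0.1 − (-8.6)) / (3600 − 200) m
  = 8.5°C / 3.4 km = 2.5°C/km

2.5°C/km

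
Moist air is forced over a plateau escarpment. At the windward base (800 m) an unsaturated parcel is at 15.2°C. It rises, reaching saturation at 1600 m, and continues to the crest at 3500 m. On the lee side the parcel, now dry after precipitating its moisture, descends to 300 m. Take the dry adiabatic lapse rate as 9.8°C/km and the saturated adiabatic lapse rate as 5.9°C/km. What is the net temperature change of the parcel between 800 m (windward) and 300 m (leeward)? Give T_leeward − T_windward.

800–1600 m, dry: Δz = 0.8 km ⇒ ΔT = -7.84°C; T = 7.36°C
1600–3500 m, saturated: Δz = 1.9 km ⇒ ΔT = -11.21°C; T = -3.85°C
3500–300 m, dry descent: Δz = 3.2 km ⇒ ΔT = +31.36°C; T = 27.51°C
Net change vs windward start: 27.51 − 15.2 = +12.31°C

+12.31°C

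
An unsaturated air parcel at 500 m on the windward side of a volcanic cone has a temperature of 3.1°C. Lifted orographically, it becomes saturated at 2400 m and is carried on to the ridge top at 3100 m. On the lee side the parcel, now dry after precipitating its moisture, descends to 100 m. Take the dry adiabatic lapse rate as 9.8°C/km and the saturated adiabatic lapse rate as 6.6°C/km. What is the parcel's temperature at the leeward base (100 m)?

Dry to 2400 m: -9.8 × 1.9 km = -18.62°C, so T = -15.52°C.
Saturated to 3100 m: -6.6 × 0.7 km = -4.62°C, so T = -20.14°C.
Dry descent to 100 m: +9.8 × 3 km = +29.4°C, so T = 9.26°C.

9.26°C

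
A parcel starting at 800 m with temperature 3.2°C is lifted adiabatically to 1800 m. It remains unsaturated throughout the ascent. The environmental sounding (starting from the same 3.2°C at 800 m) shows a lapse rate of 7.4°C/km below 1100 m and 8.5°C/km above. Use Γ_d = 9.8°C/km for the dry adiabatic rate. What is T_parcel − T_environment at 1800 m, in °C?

-1.63°C (parcel cooler than environment)

Parcel:
  800–1800 m, dry: Δz = 1 km ⇒ ΔT = -9.8°C; T = -6.6°C
Environment:
  800–1100 m, environment, lower layer: Δz = 0.3 km ⇒ ΔT = -2.22°C; T = 0.98°C
  1100–1800 m, environment, upper layer: Δz = 0.7 km ⇒ ΔT = -5.95°C; T = -4.97°C
T_parcel − T_env = -6.6 − (-4.97) = -1.63°C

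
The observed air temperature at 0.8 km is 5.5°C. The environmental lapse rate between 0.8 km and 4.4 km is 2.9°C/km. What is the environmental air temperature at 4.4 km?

-4.94°C

800 → 4400 m (environmental, 2.9°C/km): ΔT = -2.9 × 3.6 = -10.44°C → T = -4.94°C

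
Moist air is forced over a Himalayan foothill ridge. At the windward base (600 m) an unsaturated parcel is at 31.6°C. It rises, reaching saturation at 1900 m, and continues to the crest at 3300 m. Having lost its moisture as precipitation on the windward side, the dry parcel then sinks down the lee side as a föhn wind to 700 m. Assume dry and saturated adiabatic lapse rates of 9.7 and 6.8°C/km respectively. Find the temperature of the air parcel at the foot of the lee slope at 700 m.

600 → 1900 m (dry, 9.7°C/km): ΔT = -9.7 × 1.3 = -12.61°C → T = 18.99°C
1900 → 3300 m (saturated, 6.8°C/km): ΔT = -6.8 × 1.4 = -9.52°C → T = 9.47°C
3300 → 700 m (dry descent, 9.7°C/km): ΔT = +9.7 × 2.6 = +25.22°C → T = 34.69°C

34.69°C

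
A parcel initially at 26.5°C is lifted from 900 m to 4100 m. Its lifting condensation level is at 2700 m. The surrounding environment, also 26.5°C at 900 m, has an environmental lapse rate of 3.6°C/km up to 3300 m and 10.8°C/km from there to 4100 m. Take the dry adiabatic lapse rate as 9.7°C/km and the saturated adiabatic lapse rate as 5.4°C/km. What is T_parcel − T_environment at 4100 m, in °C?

-7.74°C (parcel cooler than environment)

Parcel:
  900 → 2700 m (dry, 9.7°C/km): ΔT = -9.7 × 1.8 = -17.46°C → T = 9.04°C
  2700 → 4100 m (saturated, 5.4°C/km): ΔT = -5.4 × 1.4 = -7.56°C → T = 1.48°C
Environment:
  900 → 3300 m (environment, lower layer, 3.6°C/km): ΔT = -3.6 × 2.4 = -8.64°C → T = 17.86°C
  3300 → 4100 m (environment, upper layer, 10.8°C/km): ΔT = -10.8 × 0.8 = -8.64°C → T = 9.22°C
T_parcel − T_env = 1.48 − 9.22 = -7.74°C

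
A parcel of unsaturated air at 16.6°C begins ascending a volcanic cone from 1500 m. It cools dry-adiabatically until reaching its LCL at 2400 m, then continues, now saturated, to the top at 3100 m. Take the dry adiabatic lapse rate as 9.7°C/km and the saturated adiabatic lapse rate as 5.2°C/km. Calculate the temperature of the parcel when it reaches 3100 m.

4.23°C

From 1500 m to 2400 m (dry): cools by 9.7 × 0.9 = 8.73°C, giving 7.87°C.
From 2400 m to 3100 m (saturated): cools by 5.2 × 0.7 = 3.64°C, giving 4.23°C.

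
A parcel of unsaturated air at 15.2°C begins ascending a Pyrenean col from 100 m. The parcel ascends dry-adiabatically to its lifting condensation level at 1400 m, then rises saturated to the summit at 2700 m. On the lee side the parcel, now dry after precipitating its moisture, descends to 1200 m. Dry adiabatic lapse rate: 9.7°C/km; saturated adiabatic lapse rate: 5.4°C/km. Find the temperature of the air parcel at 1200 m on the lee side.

10.12°C

From 100 m to 1400 m (dry): cools by 9.7 × 1.3 = 12.61°C, giving 2.59°C.
From 1400 m to 2700 m (saturated): cools by 5.4 × 1.3 = 7.02°C, giving -4.43°C.
From 2700 m to 1200 m (dry descent): warms by 9.7 × 1.5 = 14.55°C, giving 10.12°C.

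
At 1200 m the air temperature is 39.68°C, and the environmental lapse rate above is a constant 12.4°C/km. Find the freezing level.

Height above start = (39.68 − 0) / 12.4 = 3.2 km
Altitude = 1200 m + 3200 m = 4400 m

4400 m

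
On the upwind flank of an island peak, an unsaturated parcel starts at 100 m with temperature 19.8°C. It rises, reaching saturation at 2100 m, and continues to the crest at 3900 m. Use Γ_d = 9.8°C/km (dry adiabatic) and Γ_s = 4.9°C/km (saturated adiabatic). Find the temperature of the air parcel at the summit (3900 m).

100 → 2100 m (dry, 9.8°C/km): ΔT = -9.8 × 2 = -19.6°C → T = 0.2°C
2100 → 3900 m (saturated, 4.9°C/km): ΔT = -4.9 × 1.8 = -8.82°C → T = -8.62°C

-8.62°C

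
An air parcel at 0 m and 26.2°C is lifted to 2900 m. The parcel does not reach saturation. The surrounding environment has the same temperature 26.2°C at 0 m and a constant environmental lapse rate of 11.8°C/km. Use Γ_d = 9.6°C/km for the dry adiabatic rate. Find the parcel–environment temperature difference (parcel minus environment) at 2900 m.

Parcel:
  From 0 m to 2900 m (dry): cools by 9.6 × 2.9 = 27.84°C, giving -1.64°C.
Environment:
  From 0 m to 2900 m (environment): cools by 11.8 × 2.9 = 34.22°C, giving -8.02°C.
T_parcel − T_env = -1.64 − (-8.02) = +6.38°C

+6.38°C (parcel warmer than environment)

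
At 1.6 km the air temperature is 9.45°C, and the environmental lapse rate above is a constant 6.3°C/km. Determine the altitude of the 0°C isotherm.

3.1 km

Height above start = (9.45 − 0) / 6.3 = 1.5 km
Altitude = 1600 m + 1500 m = 3100 m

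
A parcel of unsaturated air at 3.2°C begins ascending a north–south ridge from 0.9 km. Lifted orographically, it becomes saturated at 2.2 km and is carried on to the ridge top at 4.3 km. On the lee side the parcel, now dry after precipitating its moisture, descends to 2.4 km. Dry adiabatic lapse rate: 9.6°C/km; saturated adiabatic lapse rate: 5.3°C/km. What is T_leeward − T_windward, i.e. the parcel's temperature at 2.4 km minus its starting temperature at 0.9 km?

900 → 2200 m (dry, 9.6°C/km): ΔT = -9.6 × 1.3 = -12.48°C → T = -9.28°C
2200 → 4300 m (saturated, 5.3°C/km): ΔT = -5.3 × 2.1 = -11.13°C → T = -20.41°C
4300 → 2400 m (dry descent, 9.6°C/km): ΔT = +9.6 × 1.9 = +18.24°C → T = -2.17°C
Net change vs windward start: -2.17 − 3.2 = -5.37°C

-5.37°C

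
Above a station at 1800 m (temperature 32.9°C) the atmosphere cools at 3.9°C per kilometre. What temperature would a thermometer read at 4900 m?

20.81°C

1800–4900 m, environmental: Δz = 3.1 km ⇒ ΔT = -12.09°C; T = 20.81°C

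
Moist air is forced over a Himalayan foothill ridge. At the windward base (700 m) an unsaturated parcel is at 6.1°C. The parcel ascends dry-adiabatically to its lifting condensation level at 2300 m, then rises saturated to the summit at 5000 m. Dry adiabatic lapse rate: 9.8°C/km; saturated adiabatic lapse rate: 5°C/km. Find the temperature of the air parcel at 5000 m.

-23.08°C

Dry to 2300 m: -9.8 × 1.6 km = -15.68°C, so T = -9.58°C.
Saturated to 5000 m: -5 × 2.7 km = -13.5°C, so T = -23.08°C.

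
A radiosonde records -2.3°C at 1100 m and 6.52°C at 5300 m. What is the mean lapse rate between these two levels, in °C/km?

-2.1°C/km

Γ = −ΔT/Δz = (-2.3 − 6.52) / (5300 − 1100) m
  = -8.82°C / 4.2 km = -2.1°C/km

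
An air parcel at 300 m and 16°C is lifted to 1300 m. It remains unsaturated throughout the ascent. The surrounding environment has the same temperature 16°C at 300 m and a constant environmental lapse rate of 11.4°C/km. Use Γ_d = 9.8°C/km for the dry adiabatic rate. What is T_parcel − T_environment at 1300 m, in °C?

+1.6°C (parcel warmer than environment)

Parcel:
  Dry to 1300 m: -9.8 × 1 km = -9.8°C, so T = 6.2°C.
Environment:
  Environment to 1300 m: -11.4 × 1 km = -11.4°C, so T = 4.6°C.
T_parcel − T_env = 6.2 − 4.6 = +1.6°C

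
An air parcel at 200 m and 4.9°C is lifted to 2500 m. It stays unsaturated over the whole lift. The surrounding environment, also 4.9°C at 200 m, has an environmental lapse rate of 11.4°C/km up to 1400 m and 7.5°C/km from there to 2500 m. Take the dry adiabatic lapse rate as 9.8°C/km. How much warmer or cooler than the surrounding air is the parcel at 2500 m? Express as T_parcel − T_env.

-0.61°C (parcel cooler than environment)

Parcel:
  From 200 m to 2500 m (dry): cools by 9.8 × 2.3 = 22.54°C, giving -17.64°C.
Environment:
  From 200 m to 1400 m (environment, lower layer): cools by 11.4 × 1.2 = 13.68°C, giving -8.78°C.
  From 1400 m to 2500 m (environment, upper layer): cools by 7.5 × 1.1 = 8.25°C, giving -17.03°C.
T_parcel − T_env = -17.64 − (-17.03) = -0.61°C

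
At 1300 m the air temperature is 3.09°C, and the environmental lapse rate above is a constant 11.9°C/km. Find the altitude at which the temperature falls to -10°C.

2400 m

Height above start = (3.09 − (-10)) / 11.9 = 1.1 km
Altitude = 1300 m + 1100 m = 2400 m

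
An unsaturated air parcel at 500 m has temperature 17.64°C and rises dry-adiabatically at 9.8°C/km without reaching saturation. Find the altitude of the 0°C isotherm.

2300 m

Height above start = (17.64 − 0) / 9.8 = 1.8 km
Altitude = 500 m + 1800 m = 2300 m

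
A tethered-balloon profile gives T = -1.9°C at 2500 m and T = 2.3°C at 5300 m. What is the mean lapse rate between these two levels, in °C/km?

Γ = −ΔT/Δz = (-1.9 − 2.3) / (5300 − 2500) m
  = -4.2°C / 2.8 km = -1.5°C/km

-1.5°C/km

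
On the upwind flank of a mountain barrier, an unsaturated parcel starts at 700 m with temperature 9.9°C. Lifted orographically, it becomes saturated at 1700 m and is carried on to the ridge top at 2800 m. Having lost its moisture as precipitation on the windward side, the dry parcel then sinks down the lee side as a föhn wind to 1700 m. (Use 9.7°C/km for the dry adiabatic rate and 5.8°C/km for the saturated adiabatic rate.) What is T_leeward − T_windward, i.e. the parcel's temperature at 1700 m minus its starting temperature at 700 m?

From 700 m to 1700 m (dry): cools by 9.7 × 1 = 9.7°C, giving 0.2°C.
From 1700 m to 2800 m (saturated): cools by 5.8 × 1.1 = 6.38°C, giving -6.18°C.
From 2800 m to 1700 m (dry descent): warms by 9.7 × 1.1 = 10.67°C, giving 4.49°C.
Net change vs windward start: 4.49 − 9.9 = -5.41°C

-5.41°C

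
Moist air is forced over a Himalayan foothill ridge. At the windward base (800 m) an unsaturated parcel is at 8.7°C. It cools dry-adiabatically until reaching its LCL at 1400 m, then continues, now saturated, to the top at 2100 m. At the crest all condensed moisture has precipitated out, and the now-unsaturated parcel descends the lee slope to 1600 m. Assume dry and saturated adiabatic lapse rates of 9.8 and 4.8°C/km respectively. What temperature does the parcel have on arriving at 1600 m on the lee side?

4.36°C

800 → 1400 m (dry, 9.8°C/km): ΔT = -9.8 × 0.6 = -5.88°C → T = 2.82°C
1400 → 2100 m (saturated, 4.8°C/km): ΔT = -4.8 × 0.7 = -3.36°C → T = -0.54°C
2100 → 1600 m (dry descent, 9.8°C/km): ΔT = +9.8 × 0.5 = +4.9°C → T = 4.36°C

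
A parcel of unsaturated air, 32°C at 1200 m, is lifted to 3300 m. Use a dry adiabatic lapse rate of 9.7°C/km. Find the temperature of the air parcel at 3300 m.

1200–3300 m, dry adiabatic: Δz = 2.1 km ⇒ ΔT = -20.37°C; T = 11.63°C

11.63°C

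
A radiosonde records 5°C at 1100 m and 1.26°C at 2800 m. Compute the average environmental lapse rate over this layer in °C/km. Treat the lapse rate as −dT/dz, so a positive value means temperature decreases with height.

Γ = −ΔT/Δz = (5 − 1.26) / (2800 − 1100) m
  = 3.74°C / 1.7 km = 2.2°C/km

2.2°C/km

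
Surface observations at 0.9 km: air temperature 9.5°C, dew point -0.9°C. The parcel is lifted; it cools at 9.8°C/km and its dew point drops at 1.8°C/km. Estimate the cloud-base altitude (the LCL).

2.2 km

T and T_d converge at 9.8 − 1.8 = 8°C per km
Height above start = (9.5 − (-0.9)) / 8 = 1.3 km
LCL altitude = 900 m + 1300 m = 2200 m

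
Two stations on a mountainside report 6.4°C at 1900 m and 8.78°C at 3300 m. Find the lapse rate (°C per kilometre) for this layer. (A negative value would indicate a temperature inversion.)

-1.7°C/km

Γ = −ΔT/Δz = (6.4 − 8.78) / (3300 − 1900) m
  = -2.38°C / 1.4 km = -1.7°C/km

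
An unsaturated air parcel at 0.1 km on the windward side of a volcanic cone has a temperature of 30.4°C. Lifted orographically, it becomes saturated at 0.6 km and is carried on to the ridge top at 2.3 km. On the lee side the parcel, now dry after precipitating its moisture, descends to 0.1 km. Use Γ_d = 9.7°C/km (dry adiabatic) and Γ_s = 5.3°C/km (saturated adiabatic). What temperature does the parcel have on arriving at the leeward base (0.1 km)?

37.88°C

Dry to 600 m: -9.7 × 0.5 km = -4.85°C, so T = 25.55°C.
Saturated to 2300 m: -5.3 × 1.7 km = -9.01°C, so T = 16.54°C.
Dry descent to 100 m: +9.7 × 2.2 km = +21.34°C, so T = 37.88°C.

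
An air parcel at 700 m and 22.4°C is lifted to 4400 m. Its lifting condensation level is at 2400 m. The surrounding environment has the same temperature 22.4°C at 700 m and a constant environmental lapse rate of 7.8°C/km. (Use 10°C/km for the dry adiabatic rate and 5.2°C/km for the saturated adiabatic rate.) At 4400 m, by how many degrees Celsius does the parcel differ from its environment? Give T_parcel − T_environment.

+1.46°C (parcel warmer than environment)

Parcel:
  Dry to 2400 m: -10 × 1.7 km = -17°C, so T = 5.4°C.
  Saturated to 4400 m: -5.2 × 2 km = -10.4°C, so T = -5°C.
Environment:
  Environment to 4400 m: -7.8 × 3.7 km = -28.86°C, so T = -6.46°C.
T_parcel − T_env = -5 − (-6.46) = +1.46°C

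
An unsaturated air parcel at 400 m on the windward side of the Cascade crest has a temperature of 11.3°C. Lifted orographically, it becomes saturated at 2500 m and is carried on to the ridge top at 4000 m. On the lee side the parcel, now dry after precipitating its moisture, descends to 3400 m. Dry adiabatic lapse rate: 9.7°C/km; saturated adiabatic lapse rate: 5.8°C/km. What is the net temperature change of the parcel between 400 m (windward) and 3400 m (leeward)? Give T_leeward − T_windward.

400 → 2500 m (dry, 9.7°C/km): ΔT = -9.7 × 2.1 = -20.37°C → T = -9.07°C
2500 → 4000 m (saturated, 5.8°C/km): ΔT = -5.8 × 1.5 = -8.7°C → T = -17.77°C
4000 → 3400 m (dry descent, 9.7°C/km): ΔT = +9.7 × 0.6 = +5.82°C → T = -11.95°C
Net change vs windward start: -11.95 − 11.3 = -23.25°C

-23.25°C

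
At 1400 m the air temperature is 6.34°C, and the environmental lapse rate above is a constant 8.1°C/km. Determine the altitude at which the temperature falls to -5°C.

Height above start = (6.34 − (-5)) / 8.1 = 1.4 km
Altitude = 1400 m + 1400 m = 2800 m

2800 m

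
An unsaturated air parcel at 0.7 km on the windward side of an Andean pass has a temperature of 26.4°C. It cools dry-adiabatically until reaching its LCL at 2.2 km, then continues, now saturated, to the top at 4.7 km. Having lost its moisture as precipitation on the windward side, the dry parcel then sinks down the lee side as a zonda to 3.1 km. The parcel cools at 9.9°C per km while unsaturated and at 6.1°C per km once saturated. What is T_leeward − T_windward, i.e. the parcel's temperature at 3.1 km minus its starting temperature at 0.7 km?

From 700 m to 2200 m (dry): cools by 9.9 × 1.5 = 14.85°C, giving 11.55°C.
From 2200 m to 4700 m (saturated): cools by 6.1 × 2.5 = 15.25°C, giving -3.7°C.
From 4700 m to 3100 m (dry descent): warms by 9.9 × 1.6 = 15.84°C, giving 12.14°C.
Net change vs windward start: 12.14 − 26.4 = -14.26°C

-14.26°C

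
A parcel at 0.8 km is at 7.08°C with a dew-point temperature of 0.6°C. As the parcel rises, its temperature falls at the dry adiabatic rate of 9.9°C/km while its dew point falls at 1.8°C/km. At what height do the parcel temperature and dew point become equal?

T and T_d converge at 9.9 − 1.8 = 8.1°C per km
Height above start = (7.08 − 0.6) / 8.1 = 0.8 km
LCL altitude = 800 m + 800 m = 1600 m

1.6 km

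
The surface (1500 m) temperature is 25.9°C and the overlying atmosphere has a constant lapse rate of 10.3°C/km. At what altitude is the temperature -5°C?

Height above start = (25.9 − (-5)) / 10.3 = 3 km
Altitude = 1500 m + 3000 m = 4500 m

4500 m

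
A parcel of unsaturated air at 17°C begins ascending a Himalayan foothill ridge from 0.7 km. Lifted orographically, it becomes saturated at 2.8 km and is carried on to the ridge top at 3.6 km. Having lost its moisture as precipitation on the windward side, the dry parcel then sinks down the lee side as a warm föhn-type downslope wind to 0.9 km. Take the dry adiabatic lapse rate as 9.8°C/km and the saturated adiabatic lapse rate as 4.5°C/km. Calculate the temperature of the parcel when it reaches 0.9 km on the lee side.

Dry to 2800 m: -9.8 × 2.1 km = -20.58°C, so T = -3.58°C.
Saturated to 3600 m: -4.5 × 0.8 km = -3.6°C, so T = -7.18°C.
Dry descent to 900 m: +9.8 × 2.7 km = +26.46°C, so T = 19.28°C.

19.28°C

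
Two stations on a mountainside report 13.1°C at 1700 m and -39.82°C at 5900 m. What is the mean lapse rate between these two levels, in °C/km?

12.6°C/km

Γ = −ΔT/Δz = (13.1 − (-39.82)) / (5900 − 1700) m
  = 52.92°C / 4.2 km = 12.6°C/km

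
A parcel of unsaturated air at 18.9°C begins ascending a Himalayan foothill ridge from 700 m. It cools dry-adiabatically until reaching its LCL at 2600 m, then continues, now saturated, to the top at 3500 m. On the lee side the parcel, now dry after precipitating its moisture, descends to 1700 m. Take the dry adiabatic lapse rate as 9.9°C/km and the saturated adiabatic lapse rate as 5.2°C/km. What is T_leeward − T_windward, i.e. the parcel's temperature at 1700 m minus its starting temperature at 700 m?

Dry to 2600 m: -9.9 × 1.9 km = -18.81°C, so T = 0.09°C.
Saturated to 3500 m: -5.2 × 0.9 km = -4.68°C, so T = -4.59°C.
Dry descent to 1700 m: +9.9 × 1.8 km = +17.82°C, so T = 13.23°C.
Net change vs windward start: 13.23 − 18.9 = -5.67°C

-5.67°C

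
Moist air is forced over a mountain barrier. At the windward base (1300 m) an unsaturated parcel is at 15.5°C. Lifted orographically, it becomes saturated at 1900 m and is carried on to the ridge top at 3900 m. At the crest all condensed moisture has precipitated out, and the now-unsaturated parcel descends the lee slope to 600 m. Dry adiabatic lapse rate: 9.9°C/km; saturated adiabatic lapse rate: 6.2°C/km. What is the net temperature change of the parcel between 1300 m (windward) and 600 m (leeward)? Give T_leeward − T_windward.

Dry to 1900 m: -9.9 × 0.6 km = -5.94°C, so T = 9.56°C.
Saturated to 3900 m: -6.2 × 2 km = -12.4°C, so T = -2.84°C.
Dry descent to 600 m: +9.9 × 3.3 km = +32.67°C, so T = 29.83°C.
Net change vs windward start: 29.83 − 15.5 = +14.33°C

+14.33°C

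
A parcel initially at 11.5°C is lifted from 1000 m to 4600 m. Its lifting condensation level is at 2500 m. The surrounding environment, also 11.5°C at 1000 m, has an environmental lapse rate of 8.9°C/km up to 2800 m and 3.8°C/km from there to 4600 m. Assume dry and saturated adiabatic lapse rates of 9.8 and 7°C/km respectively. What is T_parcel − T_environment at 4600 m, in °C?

Parcel:
  From 1000 m to 2500 m (dry): cools by 9.8 × 1.5 = 14.7°C, giving -3.2°C.
  From 2500 m to 4600 m (saturated): cools by 7 × 2.1 = 14.7°C, giving -17.9°C.
Environment:
  From 1000 m to 2800 m (environment, lower layer): cools by 8.9 × 1.8 = 16.02°C, giving -4.52°C.
  From 2800 m to 4600 m (environment, upper layer): cools by 3.8 × 1.8 = 6.84°C, giving -11.36°C.
T_parcel − T_env = -17.9 − (-11.36) = -6.54°C

-6.54°C (parcel cooler than environment)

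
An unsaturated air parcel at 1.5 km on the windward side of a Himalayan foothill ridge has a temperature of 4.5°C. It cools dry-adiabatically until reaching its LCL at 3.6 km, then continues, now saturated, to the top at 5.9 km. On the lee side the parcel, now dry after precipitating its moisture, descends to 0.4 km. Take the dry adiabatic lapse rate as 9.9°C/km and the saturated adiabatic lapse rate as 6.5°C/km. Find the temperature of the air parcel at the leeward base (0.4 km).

23.21°C

1500–3600 m, dry: Δz = 2.1 km ⇒ ΔT = -20.79°C; T = -16.29°C
3600–5900 m, saturated: Δz = 2.3 km ⇒ ΔT = -14.95°C; T = -31.24°C
5900–400 m, dry descent: Δz = 5.5 km ⇒ ΔT = +54.45°C; T = 23.21°C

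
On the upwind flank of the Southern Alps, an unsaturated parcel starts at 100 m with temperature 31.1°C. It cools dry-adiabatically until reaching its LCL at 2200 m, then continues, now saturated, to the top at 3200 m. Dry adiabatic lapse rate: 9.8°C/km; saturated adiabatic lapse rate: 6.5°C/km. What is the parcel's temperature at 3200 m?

4.02°C

100 → 2200 m (dry, 9.8°C/km): ΔT = -9.8 × 2.1 = -20.58°C → T = 10.52°C
2200 → 3200 m (saturated, 6.5°C/km): ΔT = -6.5 × 1 = -6.5°C → T = 4.02°C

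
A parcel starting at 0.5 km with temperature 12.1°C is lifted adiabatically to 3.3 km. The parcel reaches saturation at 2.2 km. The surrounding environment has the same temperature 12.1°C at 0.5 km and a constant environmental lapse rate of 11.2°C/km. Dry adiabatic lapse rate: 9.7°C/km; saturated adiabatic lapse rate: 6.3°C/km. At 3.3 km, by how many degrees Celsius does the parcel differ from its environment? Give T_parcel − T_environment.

+7.94°C (parcel warmer than environment)

Parcel:
  From 500 m to 2200 m (dry): cools by 9.7 × 1.7 = 16.49°C, giving -4.39°C.
  From 2200 m to 3300 m (saturated): cools by 6.3 × 1.1 = 6.93°C, giving -11.32°C.
Environment:
  From 500 m to 3300 m (environment): cools by 11.2 × 2.8 = 31.36°C, giving -19.26°C.
T_parcel − T_env = -11.32 − (-19.26) = +7.94°C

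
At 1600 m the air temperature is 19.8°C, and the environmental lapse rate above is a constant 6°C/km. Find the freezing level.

4900 m

Height above start = (19.8 − 0) / 6 = 3.3 km
Altitude = 1600 m + 3300 m = 4900 m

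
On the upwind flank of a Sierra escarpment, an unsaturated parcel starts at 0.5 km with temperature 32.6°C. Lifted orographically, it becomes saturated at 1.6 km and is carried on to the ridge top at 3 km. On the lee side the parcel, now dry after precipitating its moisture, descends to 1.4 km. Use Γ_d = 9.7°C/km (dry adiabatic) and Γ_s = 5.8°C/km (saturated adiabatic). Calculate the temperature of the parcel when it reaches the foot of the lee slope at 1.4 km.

500 → 1600 m (dry, 9.7°C/km): ΔT = -9.7 × 1.1 = -10.67°C → T = 21.93°C
1600 → 3000 m (saturated, 5.8°C/km): ΔT = -5.8 × 1.4 = -8.12°C → T = 13.81°C
3000 → 1400 m (dry descent, 9.7°C/km): ΔT = +9.7 × 1.6 = +15.52°C → T = 29.33°C

29.33°C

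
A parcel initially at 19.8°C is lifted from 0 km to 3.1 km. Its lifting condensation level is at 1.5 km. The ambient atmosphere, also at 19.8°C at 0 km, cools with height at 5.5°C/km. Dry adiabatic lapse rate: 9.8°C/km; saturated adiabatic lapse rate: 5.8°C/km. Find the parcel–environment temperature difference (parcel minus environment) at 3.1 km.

Parcel:
  From 0 m to 1500 m (dry): cools by 9.8 × 1.5 = 14.7°C, giving 5.1°C.
  From 1500 m to 3100 m (saturated): cools by 5.8 × 1.6 = 9.28°C, giving -4.18°C.
Environment:
  From 0 m to 3100 m (environment): cools by 5.5 × 3.1 = 17.05°C, giving 2.75°C.
T_parcel − T_env = -4.18 − 2.75 = -6.93°C

-6.93°C (parcel cooler than environment)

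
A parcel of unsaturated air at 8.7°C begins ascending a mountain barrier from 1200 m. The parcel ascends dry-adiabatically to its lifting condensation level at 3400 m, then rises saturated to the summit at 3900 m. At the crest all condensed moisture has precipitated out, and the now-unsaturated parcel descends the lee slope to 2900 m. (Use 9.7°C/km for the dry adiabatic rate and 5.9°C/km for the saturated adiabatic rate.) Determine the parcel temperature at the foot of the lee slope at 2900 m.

1200–3400 m, dry: Δz = 2.2 km ⇒ ΔT = -21.34°C; T = -12.64°C
3400–3900 m, saturated: Δz = 0.5 km ⇒ ΔT = -2.95°C; T = -15.59°C
3900–2900 m, dry descent: Δz = 1 km ⇒ ΔT = +9.7°C; T = -5.89°C

-5.89°C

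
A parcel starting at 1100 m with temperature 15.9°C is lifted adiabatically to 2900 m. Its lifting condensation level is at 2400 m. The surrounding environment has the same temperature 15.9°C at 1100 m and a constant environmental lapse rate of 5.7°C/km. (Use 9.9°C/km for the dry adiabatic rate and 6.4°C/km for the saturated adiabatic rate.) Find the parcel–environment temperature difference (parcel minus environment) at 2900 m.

-5.81°C (parcel cooler than environment)

Parcel:
  From 1100 m to 2400 m (dry): cools by 9.9 × 1.3 = 12.87°C, giving 3.03°C.
  From 2400 m to 2900 m (saturated): cools by 6.4 × 0.5 = 3.2°C, giving -0.17°C.
Environment:
  From 1100 m to 2900 m (environment): cools by 5.7 × 1.8 = 10.26°C, giving 5.64°C.
T_parcel − T_env = -0.17 − 5.64 = -5.81°C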